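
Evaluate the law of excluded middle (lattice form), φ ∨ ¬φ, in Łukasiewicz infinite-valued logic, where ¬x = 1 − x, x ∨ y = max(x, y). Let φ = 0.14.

0.86

¬φ = 1 − 0.14 = 0.86
φ ∨ ¬φ = max(0.14, 0.86) = 0.86
(The value 0.86 < 1 shows this instance is not satisfied; not a Ł∞-tautology — its value is max(a, 1−a).)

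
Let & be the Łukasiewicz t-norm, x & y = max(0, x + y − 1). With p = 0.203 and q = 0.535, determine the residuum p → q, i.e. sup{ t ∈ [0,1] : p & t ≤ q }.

The residuum of the Łukasiewicz t-norm gives the supremum: min(1, 1 − 0.203 + 0.535).
1 − 0.203 + 0.535 = 1.332, so t = min(1, 1.332) = 1.000.
Check: 0.203 & 1.000 = max(0, 0.203) = 0.203 ≤ 0.535.

1.000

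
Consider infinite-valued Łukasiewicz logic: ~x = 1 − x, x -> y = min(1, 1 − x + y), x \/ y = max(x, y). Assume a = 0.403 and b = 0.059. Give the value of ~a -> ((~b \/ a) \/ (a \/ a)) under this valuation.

1.000

~a = 1 − 0.403 = 0.597
~b = 1 − 0.059 = 0.941
~b \/ a = max(0.941, 0.403) = 0.941
a \/ a = max(0.403, 0.403) = 0.403
(~b \/ a) \/ (a \/ a) = max(0.941, 0.403) = 0.941
~a -> ((~b \/ a) \/ (a \/ a)) = min(1, 1 − 0.597 + 0.941) = min(1, 1.344) = 1.000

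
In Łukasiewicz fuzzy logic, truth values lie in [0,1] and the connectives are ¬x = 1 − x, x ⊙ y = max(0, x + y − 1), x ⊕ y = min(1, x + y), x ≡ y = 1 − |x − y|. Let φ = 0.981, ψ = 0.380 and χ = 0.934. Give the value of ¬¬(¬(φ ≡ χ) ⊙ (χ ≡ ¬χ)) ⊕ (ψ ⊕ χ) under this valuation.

1.000

φ ≡ χ = 1 − |0.981 − 0.934| = 1 − 0.047 = 0.953
¬(φ ≡ χ) = 1 − 0.953 = 0.047
¬χ = 1 − 0.934 = 0.066
χ ≡ ¬χ = 1 − |0.934 − 0.066| = 1 − 0.868 = 0.132
¬(φ ≡ χ) ⊙ (χ ≡ ¬χ) = max(0, 0.047 + 0.132 − 1) = max(0, -0.821) = 0.000
¬(¬(φ ≡ χ) ⊙ (χ ≡ ¬χ)) = 1 − 0.000 = 1.000
¬¬(¬(φ ≡ χ) ⊙ (χ ≡ ¬χ)) = 1 − 1.000 = 0.000
ψ ⊕ χ = min(1, 0.380 + 0.934) = min(1, 1.314) = 1.000
¬¬(¬(φ ≡ χ) ⊙ (χ ≡ ¬χ)) ⊕ (ψ ⊕ χ) = min(1, 0.000 + 1.000) = min(1, 1.000) = 1.000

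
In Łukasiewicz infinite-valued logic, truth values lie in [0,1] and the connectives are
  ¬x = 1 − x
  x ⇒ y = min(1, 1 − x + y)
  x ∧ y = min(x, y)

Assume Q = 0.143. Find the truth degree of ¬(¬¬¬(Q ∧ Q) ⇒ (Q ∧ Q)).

0.714

Q ∧ Q = min(0.143, 0.143) = 0.143
¬(Q ∧ Q) = 1 − 0.143 = 0.857
¬¬(Q ∧ Q) = 1 − 0.857 = 0.143
¬¬¬(Q ∧ Q) = 1 − 0.143 = 0.857
¬¬¬(Q ∧ Q) ⇒ (Q ∧ Q) = min(1, 1 − 0.857 + 0.143) = min(1, 0.286) = 0.286
¬(¬¬¬(Q ∧ Q) ⇒ (Q ∧ Q)) = 1 − 0.286 = 0.714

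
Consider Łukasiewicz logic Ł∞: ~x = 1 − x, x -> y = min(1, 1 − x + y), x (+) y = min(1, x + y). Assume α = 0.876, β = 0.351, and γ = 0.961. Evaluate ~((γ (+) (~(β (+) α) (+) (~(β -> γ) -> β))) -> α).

0.124

β (+) α = min(1, 0.351 + 0.876) = min(1, 1.227) = 1.000
~(β (+) α) = 1 − 1.000 = 0.000
β -> γ = min(1, 1 − 0.351 + 0.961) = min(1, 1.610) = 1.000
~(β -> γ) = 1 − 1.000 = 0.000
~(β -> γ) -> β = min(1, 1 − 0.000 + 0.351) = min(1, 1.351) = 1.000
~(β (+) α) (+) (~(β -> γ) -> β) = min(1, 0.000 + 1.000) = min(1, 1.000) = 1.000
γ (+) (~(β (+) α) (+) (~(β -> γ) -> β)) = min(1, 0.961 + 1.000) = min(1, 1.961) = 1.000
(γ (+) (~(β (+) α) (+) (~(β -> γ) -> β))) -> α = min(1, 1 − 1.000 + 0.876) = min(1, 0.876) = 0.876
~((γ (+) (~(β (+) α) (+) (~(β -> γ) -> β))) -> α) = 1 − 0.876 = 0.124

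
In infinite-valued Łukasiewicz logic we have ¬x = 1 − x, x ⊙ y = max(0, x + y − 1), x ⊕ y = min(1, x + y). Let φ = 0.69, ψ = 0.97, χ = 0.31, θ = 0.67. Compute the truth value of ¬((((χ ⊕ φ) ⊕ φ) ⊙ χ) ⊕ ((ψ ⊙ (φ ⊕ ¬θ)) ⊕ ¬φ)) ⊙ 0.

χ ⊕ φ = min(1, 0.31 + 0.69) = min(1, 1.00) = 1.00
(χ ⊕ φ) ⊕ φ = min(1, 1.00 + 0.69) = min(1, 1.69) = 1.00
((χ ⊕ φ) ⊕ φ) ⊙ χ = max(0, 1.00 + 0.31 − 1) = max(0, 0.31) = 0.31
¬θ = 1 − 0.67 = 0.33
φ ⊕ ¬θ = min(1, 0.69 + 0.33) = min(1, 1.02) = 1.00
ψ ⊙ (φ ⊕ ¬θ) = max(0, 0.97 + 1.00 − 1) = max(0, 0.97) = 0.97
¬φ = 1 − 0.69 = 0.31
(ψ ⊙ (φ ⊕ ¬θ)) ⊕ ¬φ = min(1, 0.97 + 0.31) = min(1, 1.28) = 1.00
(((χ ⊕ φ) ⊕ φ) ⊙ χ) ⊕ ((ψ ⊙ (φ ⊕ ¬θ)) ⊕ ¬φ) = min(1, 0.31 + 1.00) = min(1, 1.31) = 1.00
¬((((χ ⊕ φ) ⊕ φ) ⊙ χ) ⊕ ((ψ ⊙ (φ ⊕ ¬θ)) ⊕ ¬φ)) = 1 − 1.00 = 0.00
¬((((χ ⊕ φ) ⊕ φ) ⊙ χ) ⊕ ((ψ ⊙ (φ ⊕ ¬θ)) ⊕ ¬φ)) ⊙ 0 = max(0, 0.00 + 0.00 − 1) = max(0, -1.00) = 0.00

0.00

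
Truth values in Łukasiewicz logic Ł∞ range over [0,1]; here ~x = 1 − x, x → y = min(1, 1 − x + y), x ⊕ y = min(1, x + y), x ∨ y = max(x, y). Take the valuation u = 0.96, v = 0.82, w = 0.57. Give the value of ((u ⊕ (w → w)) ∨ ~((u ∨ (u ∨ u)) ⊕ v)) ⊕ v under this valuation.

1.00

w → w = min(1, 1 − 0.57 + 0.57) = min(1, 1.00) = 1.00
u ⊕ (w → w) = min(1, 0.96 + 1.00) = min(1, 1.96) = 1.00
u ∨ u = max(0.96, 0.96) = 0.96
u ∨ (u ∨ u) = max(0.96, 0.96) = 0.96
(u ∨ (u ∨ u)) ⊕ v = min(1, 0.96 + 0.82) = min(1, 1.78) = 1.00
~((u ∨ (u ∨ u)) ⊕ v) = 1 − 1.00 = 0.00
(u ⊕ (w → w)) ∨ ~((u ∨ (u ∨ u)) ⊕ v) = max(1.00, 0.00) = 1.00
((u ⊕ (w → w)) ∨ ~((u ∨ (u ∨ u)) ⊕ v)) ⊕ v = min(1, 1.00 + 0.82) = min(1, 1.82) = 1.00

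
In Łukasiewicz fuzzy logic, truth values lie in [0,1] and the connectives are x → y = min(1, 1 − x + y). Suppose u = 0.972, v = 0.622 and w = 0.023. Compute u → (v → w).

v → w = min(1, 1 − 0.622 + 0.023) = min(1, 0.401) = 0.401
u → (v → w) = min(1, 1 − 0.972 + 0.401) = min(1, 0.429) = 0.429

0.429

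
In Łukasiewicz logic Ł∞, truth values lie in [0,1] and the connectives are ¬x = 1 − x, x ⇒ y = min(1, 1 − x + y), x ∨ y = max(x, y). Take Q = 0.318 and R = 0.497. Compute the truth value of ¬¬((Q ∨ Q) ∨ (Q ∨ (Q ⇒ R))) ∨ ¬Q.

1.000

Q ∨ Q = max(0.318, 0.318) = 0.318
Q ⇒ R = min(1, 1 − 0.318 + 0.497) = min(1, 1.179) = 1.000
Q ∨ (Q ⇒ R) = max(0.318, 1.000) = 1.000
(Q ∨ Q) ∨ (Q ∨ (Q ⇒ R)) = max(0.318, 1.000) = 1.000
¬((Q ∨ Q) ∨ (Q ∨ (Q ⇒ R))) = 1 − 1.000 = 0.000
¬¬((Q ∨ Q) ∨ (Q ∨ (Q ⇒ R))) = 1 − 0.000 = 1.000
¬Q = 1 − 0.318 = 0.682
¬¬((Q ∨ Q) ∨ (Q ∨ (Q ⇒ R))) ∨ ¬Q = max(1.000, 0.682) = 1.000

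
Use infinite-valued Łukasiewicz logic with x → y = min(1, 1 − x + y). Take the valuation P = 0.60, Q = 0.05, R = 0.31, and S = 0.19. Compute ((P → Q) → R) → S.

0.33

P → Q = min(1, 1 − 0.60 + 0.05) = min(1, 0.45) = 0.45
(P → Q) → R = min(1, 1 − 0.45 + 0.31) = min(1, 0.86) = 0.86
((P → Q) → R) → S = min(1, 1 − 0.86 + 0.19) = min(1, 0.33) = 0.33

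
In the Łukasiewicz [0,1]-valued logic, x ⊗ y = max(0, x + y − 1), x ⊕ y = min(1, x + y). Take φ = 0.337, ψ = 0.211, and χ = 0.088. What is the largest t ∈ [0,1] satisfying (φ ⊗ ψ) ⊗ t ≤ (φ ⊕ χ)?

φ ⊗ ψ = max(0, 0.337 + 0.211 − 1) = max(0, -0.452) = 0.000
So the left factor is φ ⊗ ψ = 0.000.
φ ⊕ χ = min(1, 0.337 + 0.088) = min(1, 0.425) = 0.425
So the right-hand bound is φ ⊕ χ = 0.425.
The residuum of the Łukasiewicz t-norm gives the supremum: min(1, 1 − 0.000 + 0.425).
1 − 0.000 + 0.425 = 1.425, so t = min(1, 1.425) = 1.000.
Check: 0.000 ⊗ 1.000 = max(0, 0.000) = 0.000 ≤ 0.425.

1.000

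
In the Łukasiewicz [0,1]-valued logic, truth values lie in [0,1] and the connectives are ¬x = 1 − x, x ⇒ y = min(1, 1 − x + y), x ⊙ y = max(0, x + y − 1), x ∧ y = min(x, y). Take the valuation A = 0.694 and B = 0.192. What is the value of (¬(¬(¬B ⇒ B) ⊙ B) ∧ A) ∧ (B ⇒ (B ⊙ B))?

0.694

¬B = 1 − 0.192 = 0.808
¬B ⇒ B = min(1, 1 − 0.808 + 0.192) = min(1, 0.384) = 0.384
¬(¬B ⇒ B) = 1 − 0.384 = 0.616
¬(¬B ⇒ B) ⊙ B = max(0, 0.616 + 0.192 − 1) = max(0, -0.192) = 0.000
¬(¬(¬B ⇒ B) ⊙ B) = 1 − 0.000 = 1.000
¬(¬(¬B ⇒ B) ⊙ B) ∧ A = min(1.000, 0.694) = 0.694
B ⊙ B = max(0, 0.192 + 0.192 − 1) = max(0, -0.616) = 0.000
B ⇒ (B ⊙ B) = min(1, 1 − 0.192 + 0.000) = min(1, 0.808) = 0.808
(¬(¬(¬B ⇒ B) ⊙ B) ∧ A) ∧ (B ⇒ (B ⊙ B)) = min(0.694, 0.808) = 0.694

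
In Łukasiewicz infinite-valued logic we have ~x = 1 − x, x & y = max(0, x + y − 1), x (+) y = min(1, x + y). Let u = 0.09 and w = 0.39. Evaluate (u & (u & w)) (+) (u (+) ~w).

0.70

u & w = max(0, 0.09 + 0.39 − 1) = max(0, -0.52) = 0.00
u & (u & w) = max(0, 0.09 + 0.00 − 1) = max(0, -0.91) = 0.00
~w = 1 − 0.39 = 0.61
u (+) ~w = min(1, 0.09 + 0.61) = min(1, 0.70) = 0.70
(u & (u & w)) (+) (u (+) ~w) = min(1, 0.00 + 0.70) = min(1, 0.70) = 0.70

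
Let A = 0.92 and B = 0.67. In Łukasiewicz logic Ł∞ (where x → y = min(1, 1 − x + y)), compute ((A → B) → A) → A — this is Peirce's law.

0.92

A → B = min(1, 1 − 0.92 + 0.67) = min(1, 0.75) = 0.75
(A → B) → A = min(1, 1 − 0.75 + 0.92) = min(1, 1.17) = 1.00
((A → B) → A) → A = min(1, 1 − 1.00 + 0.92) = min(1, 0.92) = 0.92
(The value 0.92 < 1 shows this instance is not satisfied; not a Ł∞-tautology in general.)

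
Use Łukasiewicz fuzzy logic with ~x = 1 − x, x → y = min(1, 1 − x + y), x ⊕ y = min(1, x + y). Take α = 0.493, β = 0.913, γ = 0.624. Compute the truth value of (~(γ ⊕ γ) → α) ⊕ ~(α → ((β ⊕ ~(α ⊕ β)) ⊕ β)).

γ ⊕ γ = min(1, 0.624 + 0.624) = min(1, 1.248) = 1.000
~(γ ⊕ γ) = 1 − 1.000 = 0.000
~(γ ⊕ γ) → α = min(1, 1 − 0.000 + 0.493) = min(1, 1.493) = 1.000
α ⊕ β = min(1, 0.493 + 0.913) = min(1, 1.406) = 1.000
~(α ⊕ β) = 1 − 1.000 = 0.000
β ⊕ ~(α ⊕ β) = min(1, 0.913 + 0.000) = min(1, 0.913) = 0.913
(β ⊕ ~(α ⊕ β)) ⊕ β = min(1, 0.913 + 0.913) = min(1, 1.826) = 1.000
α → ((β ⊕ ~(α ⊕ β)) ⊕ β) = min(1, 1 − 0.493 + 1.000) = min(1, 1.507) = 1.000
~(α → ((β ⊕ ~(α ⊕ β)) ⊕ β)) = 1 − 1.000 = 0.000
(~(γ ⊕ γ) → α) ⊕ ~(α → ((β ⊕ ~(α ⊕ β)) ⊕ β)) = min(1, 1.000 + 0.000) = min(1, 1.000) = 1.000

1.000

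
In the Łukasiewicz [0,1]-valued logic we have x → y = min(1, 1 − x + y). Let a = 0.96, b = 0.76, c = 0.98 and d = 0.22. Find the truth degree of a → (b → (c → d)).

c → d = min(1, 1 − 0.98 + 0.22) = min(1, 0.24) = 0.24
b → (c → d) = min(1, 1 − 0.76 + 0.24) = min(1, 0.48) = 0.48
a → (b → (c → d)) = min(1, 1 − 0.96 + 0.48) = min(1, 0.52) = 0.52

0.52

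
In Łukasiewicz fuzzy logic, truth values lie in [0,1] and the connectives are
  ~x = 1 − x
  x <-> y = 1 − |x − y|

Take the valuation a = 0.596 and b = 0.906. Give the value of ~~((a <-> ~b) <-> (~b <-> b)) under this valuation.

0.690

~b = 1 − 0.906 = 0.094
a <-> ~b = 1 − |0.596 − 0.094| = 1 − 0.502 = 0.498
~b <-> b = 1 − |0.094 − 0.906| = 1 − 0.812 = 0.188
(a <-> ~b) <-> (~b <-> b) = 1 − |0.498 − 0.188| = 1 − 0.310 = 0.690
~((a <-> ~b) <-> (~b <-> b)) = 1 − 0.690 = 0.310
~~((a <-> ~b) <-> (~b <-> b)) = 1 − 0.310 = 0.690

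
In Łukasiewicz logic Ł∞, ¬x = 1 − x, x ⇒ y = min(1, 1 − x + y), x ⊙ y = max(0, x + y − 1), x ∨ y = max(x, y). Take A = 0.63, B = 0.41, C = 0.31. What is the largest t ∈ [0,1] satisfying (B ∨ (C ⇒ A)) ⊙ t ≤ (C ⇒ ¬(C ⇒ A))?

0.69

C ⇒ A = min(1, 1 − 0.31 + 0.63) = min(1, 1.32) = 1.00
B ∨ (C ⇒ A) = max(0.41, 1.00) = 1.00
So the left factor is B ∨ (C ⇒ A) = 1.00.
¬(C ⇒ A) = 1 − 1.00 = 0.00
C ⇒ ¬(C ⇒ A) = min(1, 1 − 0.31 + 0.00) = min(1, 0.69) = 0.69
So the right-hand bound is C ⇒ ¬(C ⇒ A) = 0.69.
The residuum of the Łukasiewicz t-norm gives the supremum: min(1, 1 − 1.00 + 0.69).
1 − 1.00 + 0.69 = 0.69, so t = min(1, 0.69) = 0.69.
Check: 1.00 ⊙ 0.69 = max(0, 0.69) = 0.69 ≤ 0.69.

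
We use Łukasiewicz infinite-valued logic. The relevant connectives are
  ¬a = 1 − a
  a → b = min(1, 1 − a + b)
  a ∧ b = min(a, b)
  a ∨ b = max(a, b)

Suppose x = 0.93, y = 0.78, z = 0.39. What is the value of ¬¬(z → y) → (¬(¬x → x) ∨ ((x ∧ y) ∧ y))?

0.78

z → y = min(1, 1 − 0.39 + 0.78) = min(1, 1.39) = 1.00
¬(z → y) = 1 − 1.00 = 0.00
¬¬(z → y) = 1 − 0.00 = 1.00
¬x = 1 − 0.93 = 0.07
¬x → x = min(1, 1 − 0.07 + 0.93) = min(1, 1.86) = 1.00
¬(¬x → x) = 1 − 1.00 = 0.00
x ∧ y = min(0.93, 0.78) = 0.78
(x ∧ y) ∧ y = min(0.78, 0.78) = 0.78
¬(¬x → x) ∨ ((x ∧ y) ∧ y) = max(0.00, 0.78) = 0.78
¬¬(z → y) → (¬(¬x → x) ∨ ((x ∧ y) ∧ y)) = min(1, 1 − 1.00 + 0.78) = min(1, 0.78) = 0.78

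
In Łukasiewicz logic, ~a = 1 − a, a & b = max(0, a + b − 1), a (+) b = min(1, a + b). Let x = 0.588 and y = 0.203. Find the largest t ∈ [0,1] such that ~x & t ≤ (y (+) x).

~x = 1 − 0.588 = 0.412
So the left factor is ~x = 0.412.
y (+) x = min(1, 0.203 + 0.588) = min(1, 0.791) = 0.791
So the right-hand bound is y (+) x = 0.791.
The residuum of the Łukasiewicz t-norm gives the supremum: min(1, 1 − 0.412 + 0.791).
1 − 0.412 + 0.791 = 1.379, so t = min(1, 1.379) = 1.000.
Check: 0.412 & 1.000 = max(0, 0.412) = 0.412 ≤ 0.791.

1.000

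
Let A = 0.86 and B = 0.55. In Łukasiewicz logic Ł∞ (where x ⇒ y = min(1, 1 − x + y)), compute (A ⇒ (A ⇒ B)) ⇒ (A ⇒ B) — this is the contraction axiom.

A ⇒ B = min(1, 1 − 0.86 + 0.55) = min(1, 0.69) = 0.69
A ⇒ (A ⇒ B) = min(1, 1 − 0.86 + 0.69) = min(1, 0.83) = 0.83
(A ⇒ (A ⇒ B)) ⇒ (A ⇒ B) = min(1, 1 − 0.83 + 0.69) = min(1, 0.86) = 0.86
(The value 0.86 < 1 shows this instance is not satisfied; fails in Ł∞ (the t-norm is not idempotent).)

0.86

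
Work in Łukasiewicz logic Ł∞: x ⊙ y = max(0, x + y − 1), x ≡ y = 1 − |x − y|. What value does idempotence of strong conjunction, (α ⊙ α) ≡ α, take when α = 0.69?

α ⊙ α = max(0, 0.69 + 0.69 − 1) = max(0, 0.38) = 0.38
(α ⊙ α) ≡ α = 1 − |0.38 − 0.69| = 1 − 0.31 = 0.69
(The value 0.69 < 1 shows this instance is not satisfied; fails in Ł∞ since a ⊗ a = max(0, 2a−1) ≠ a in general.)

0.69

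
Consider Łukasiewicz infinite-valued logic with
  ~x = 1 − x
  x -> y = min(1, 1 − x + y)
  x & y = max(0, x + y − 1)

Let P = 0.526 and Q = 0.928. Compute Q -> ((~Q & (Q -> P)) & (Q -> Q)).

~Q = 1 − 0.928 = 0.072
Q -> P = min(1, 1 − 0.928 + 0.526) = min(1, 0.598) = 0.598
~Q & (Q -> P) = max(0, 0.072 + 0.598 − 1) = max(0, -0.330) = 0.000
Q -> Q = min(1, 1 − 0.928 + 0.928) = min(1, 1.000) = 1.000
(~Q & (Q -> P)) & (Q -> Q) = max(0, 0.000 + 1.000 − 1) = max(0, 0.000) = 0.000
Q -> ((~Q & (Q -> P)) & (Q -> Q)) = min(1, 1 − 0.928 + 0.000) = min(1, 0.072) = 0.072

0.072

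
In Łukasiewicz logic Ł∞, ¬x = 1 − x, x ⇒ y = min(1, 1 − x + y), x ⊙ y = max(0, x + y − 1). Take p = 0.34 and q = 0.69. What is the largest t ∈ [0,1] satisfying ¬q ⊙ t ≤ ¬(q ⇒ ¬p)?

0.72

¬q = 1 − 0.69 = 0.31
So the left factor is ¬q = 0.31.
¬p = 1 − 0.34 = 0.66
q ⇒ ¬p = min(1, 1 − 0.69 + 0.66) = min(1, 0.97) = 0.97
¬(q ⇒ ¬p) = 1 − 0.97 = 0.03
So the right-hand bound is ¬(q ⇒ ¬p) = 0.03.
The residuum of the Łukasiewicz t-norm gives the supremum: min(1, 1 − 0.31 + 0.03).
1 − 0.31 + 0.03 = 0.72, so t = min(1, 0.72) = 0.72.
Check: 0.31 ⊙ 0.72 = max(0, 0.03) = 0.03 ≤ 0.03.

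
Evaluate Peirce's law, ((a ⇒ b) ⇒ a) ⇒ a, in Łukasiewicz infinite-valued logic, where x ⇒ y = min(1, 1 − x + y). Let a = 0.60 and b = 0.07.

a ⇒ b = min(1, 1 − 0.60 + 0.07) = min(1, 0.47) = 0.47
(a ⇒ b) ⇒ a = min(1, 1 − 0.47 + 0.60) = min(1, 1.13) = 1.00
((a ⇒ b) ⇒ a) ⇒ a = min(1, 1 − 1.00 + 0.60) = min(1, 0.60) = 0.60
(The value 0.60 < 1 shows this instance is not satisfied; not a Ł∞-tautology in general.)

0.60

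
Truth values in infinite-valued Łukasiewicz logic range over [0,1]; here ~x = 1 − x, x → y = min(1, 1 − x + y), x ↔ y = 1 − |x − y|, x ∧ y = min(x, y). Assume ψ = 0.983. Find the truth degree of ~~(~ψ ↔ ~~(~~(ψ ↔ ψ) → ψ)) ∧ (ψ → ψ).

0.034

~ψ = 1 − 0.983 = 0.017
ψ ↔ ψ = 1 − |0.983 − 0.983| = 1 − 0.000 = 1.000
~(ψ ↔ ψ) = 1 − 1.000 = 0.000
~~(ψ ↔ ψ) = 1 − 0.000 = 1.000
~~(ψ ↔ ψ) → ψ = min(1, 1 − 1.000 + 0.983) = min(1, 0.983) = 0.983
~(~~(ψ ↔ ψ) → ψ) = 1 − 0.983 = 0.017
~~(~~(ψ ↔ ψ) → ψ) = 1 − 0.017 = 0.983
~ψ ↔ ~~(~~(ψ ↔ ψ) → ψ) = 1 − |0.017 − 0.983| = 1 − 0.966 = 0.034
~(~ψ ↔ ~~(~~(ψ ↔ ψ) → ψ)) = 1 − 0.034 = 0.966
~~(~ψ ↔ ~~(~~(ψ ↔ ψ) → ψ)) = 1 − 0.966 = 0.034
ψ → ψ = min(1, 1 − 0.983 + 0.983) = min(1, 1.000) = 1.000
~~(~ψ ↔ ~~(~~(ψ ↔ ψ) → ψ)) ∧ (ψ → ψ) = min(0.034, 1.000) = 0.034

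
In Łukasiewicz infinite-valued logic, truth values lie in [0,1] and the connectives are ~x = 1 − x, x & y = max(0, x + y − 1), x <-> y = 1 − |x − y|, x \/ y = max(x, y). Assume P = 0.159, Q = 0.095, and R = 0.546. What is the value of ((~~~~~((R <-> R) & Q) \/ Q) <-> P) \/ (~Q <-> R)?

0.641

R <-> R = 1 − |0.546 − 0.546| = 1 − 0.000 = 1.000
(R <-> R) & Q = max(0, 1.000 + 0.095 − 1) = max(0, 0.095) = 0.095
~((R <-> R) & Q) = 1 − 0.095 = 0.905
~~((R <-> R) & Q) = 1 − 0.905 = 0.095
~~~((R <-> R) & Q) = 1 − 0.095 = 0.905
~~~~((R <-> R) & Q) = 1 − 0.905 = 0.095
~~~~~((R <-> R) & Q) = 1 − 0.095 = 0.905
~~~~~((R <-> R) & Q) \/ Q = max(0.905, 0.095) = 0.905
(~~~~~((R <-> R) & Q) \/ Q) <-> P = 1 − |0.905 − 0.159| = 1 − 0.746 = 0.254
~Q = 1 − 0.095 = 0.905
~Q <-> R = 1 − |0.905 − 0.546| = 1 − 0.359 = 0.641
((~~~~~((R <-> R) & Q) \/ Q) <-> P) \/ (~Q <-> R) = max(0.254, 0.641) = 0.641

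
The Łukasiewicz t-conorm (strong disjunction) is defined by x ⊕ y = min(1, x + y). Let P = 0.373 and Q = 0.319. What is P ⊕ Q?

0.692

P ⊕ Q = min(1, 0.373 + 0.319) = min(1, 0.692) = 0.692
For comparison, the Gödel t-conorm max(x, y) would give 0.373.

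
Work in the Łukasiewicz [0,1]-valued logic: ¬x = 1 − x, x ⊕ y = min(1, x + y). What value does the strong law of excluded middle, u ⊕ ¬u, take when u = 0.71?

¬u = 1 − 0.71 = 0.29
u ⊕ ¬u = min(1, 0.71 + 0.29) = min(1, 1.00) = 1.00
(As expected: always 1 in Ł∞ since a ⊕ (1−a) = 1.)

1.00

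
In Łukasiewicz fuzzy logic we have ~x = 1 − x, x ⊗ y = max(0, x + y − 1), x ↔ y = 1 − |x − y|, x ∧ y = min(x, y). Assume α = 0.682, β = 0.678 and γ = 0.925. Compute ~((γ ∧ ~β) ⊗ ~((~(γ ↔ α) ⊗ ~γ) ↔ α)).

~β = 1 − 0.678 = 0.322
γ ∧ ~β = min(0.925, 0.322) = 0.322
γ ↔ α = 1 − |0.925 − 0.682| = 1 − 0.243 = 0.757
~(γ ↔ α) = 1 − 0.757 = 0.243
~γ = 1 − 0.925 = 0.075
~(γ ↔ α) ⊗ ~γ = max(0, 0.243 + 0.075 − 1) = max(0, -0.682) = 0.000
(~(γ ↔ α) ⊗ ~γ) ↔ α = 1 − |0.000 − 0.682| = 1 − 0.682 = 0.318
~((~(γ ↔ α) ⊗ ~γ) ↔ α) = 1 − 0.318 = 0.682
(γ ∧ ~β) ⊗ ~((~(γ ↔ α) ⊗ ~γ) ↔ α) = max(0, 0.322 + 0.682 − 1) = max(0, 0.004) = 0.004
~((γ ∧ ~β) ⊗ ~((~(γ ↔ α) ⊗ ~γ) ↔ α)) = 1 − 0.004 = 0.996

0.996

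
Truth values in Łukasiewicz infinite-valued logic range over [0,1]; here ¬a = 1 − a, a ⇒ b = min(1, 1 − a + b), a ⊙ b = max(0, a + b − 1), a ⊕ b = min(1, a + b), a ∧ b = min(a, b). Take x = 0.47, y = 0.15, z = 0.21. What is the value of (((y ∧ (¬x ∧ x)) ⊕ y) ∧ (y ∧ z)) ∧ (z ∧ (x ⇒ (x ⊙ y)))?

¬x = 1 − 0.47 = 0.53
¬x ∧ x = min(0.53, 0.47) = 0.47
y ∧ (¬x ∧ x) = min(0.15, 0.47) = 0.15
(y ∧ (¬x ∧ x)) ⊕ y = min(1, 0.15 + 0.15) = min(1, 0.30) = 0.30
y ∧ z = min(0.15, 0.21) = 0.15
((y ∧ (¬x ∧ x)) ⊕ y) ∧ (y ∧ z) = min(0.30, 0.15) = 0.15
x ⊙ y = max(0, 0.47 + 0.15 − 1) = max(0, -0.38) = 0.00
x ⇒ (x ⊙ y) = min(1, 1 − 0.47 + 0.00) = min(1, 0.53) = 0.53
z ∧ (x ⇒ (x ⊙ y)) = min(0.21, 0.53) = 0.21
(((y ∧ (¬x ∧ x)) ⊕ y) ∧ (y ∧ z)) ∧ (z ∧ (x ⇒ (x ⊙ y))) = min(0.15, 0.21) = 0.15

0.15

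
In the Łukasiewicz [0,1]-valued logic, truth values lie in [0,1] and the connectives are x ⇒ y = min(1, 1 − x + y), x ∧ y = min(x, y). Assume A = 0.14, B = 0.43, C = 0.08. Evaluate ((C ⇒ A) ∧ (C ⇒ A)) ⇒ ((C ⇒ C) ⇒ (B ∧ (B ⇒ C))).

C ⇒ A = min(1, 1 − 0.08 + 0.14) = min(1, 1.06) = 1.00
(C ⇒ A) ∧ (C ⇒ A) = min(1.00, 1.00) = 1.00
C ⇒ C = min(1, 1 − 0.08 + 0.08) = min(1, 1.00) = 1.00
B ⇒ C = min(1, 1 − 0.43 + 0.08) = min(1, 0.65) = 0.65
B ∧ (B ⇒ C) = min(0.43, 0.65) = 0.43
(C ⇒ C) ⇒ (B ∧ (B ⇒ C)) = min(1, 1 − 1.00 + 0.43) = min(1, 0.43) = 0.43
((C ⇒ A) ∧ (C ⇒ A)) ⇒ ((C ⇒ C) ⇒ (B ∧ (B ⇒ C))) = min(1, 1 − 1.00 + 0.43) = min(1, 0.43) = 0.43

0.43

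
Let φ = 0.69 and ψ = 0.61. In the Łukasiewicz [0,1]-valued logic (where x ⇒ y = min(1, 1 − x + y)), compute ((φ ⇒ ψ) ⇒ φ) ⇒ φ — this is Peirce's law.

0.92

φ ⇒ ψ = min(1, 1 − 0.69 + 0.61) = min(1, 0.92) = 0.92
(φ ⇒ ψ) ⇒ φ = min(1, 1 − 0.92 + 0.69) = min(1, 0.77) = 0.77
((φ ⇒ ψ) ⇒ φ) ⇒ φ = min(1, 1 − 0.77 + 0.69) = min(1, 0.92) = 0.92
(The value 0.92 < 1 shows this instance is not satisfied; not a Ł∞-tautology in general.)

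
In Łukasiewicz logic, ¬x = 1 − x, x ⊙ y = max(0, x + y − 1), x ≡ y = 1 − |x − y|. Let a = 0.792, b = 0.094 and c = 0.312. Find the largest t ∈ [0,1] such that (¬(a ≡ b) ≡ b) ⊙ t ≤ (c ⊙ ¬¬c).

0.604

a ≡ b = 1 − |0.792 − 0.094| = 1 − 0.698 = 0.302
¬(a ≡ b) = 1 − 0.302 = 0.698
¬(a ≡ b) ≡ b = 1 − |0.698 − 0.094| = 1 − 0.604 = 0.396
So the left factor is ¬(a ≡ b) ≡ b = 0.396.
¬c = 1 − 0.312 = 0.688
¬¬c = 1 − 0.688 = 0.312
c ⊙ ¬¬c = max(0, 0.312 + 0.312 − 1) = max(0, -0.376) = 0.000
So the right-hand bound is c ⊙ ¬¬c = 0.000.
The residuum of the Łukasiewicz t-norm gives the supremum: min(1, 1 − 0.396 + 0.000).
1 − 0.396 + 0.000 = 0.604, so t = min(1, 0.604) = 0.604.
Check: 0.396 ⊙ 0.604 = max(0, 0.000) = 0.000 ≤ 0.000.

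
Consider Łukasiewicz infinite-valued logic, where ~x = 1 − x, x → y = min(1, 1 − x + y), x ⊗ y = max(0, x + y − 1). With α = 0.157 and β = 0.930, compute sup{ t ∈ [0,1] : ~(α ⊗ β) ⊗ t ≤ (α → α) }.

α ⊗ β = max(0, 0.157 + 0.930 − 1) = max(0, 0.087) = 0.087
~(α ⊗ β) = 1 − 0.087 = 0.913
So the left factor is ~(α ⊗ β) = 0.913.
α → α = min(1, 1 − 0.157 + 0.157) = min(1, 1.000) = 1.000
So the right-hand bound is α → α = 1.000.
The residuum of the Łukasiewicz t-norm gives the supremum: min(1, 1 − 0.913 + 1.000).
1 − 0.913 + 1.000 = 1.087, so t = min(1, 1.087) = 1.000.
Check: 0.913 ⊗ 1.000 = max(0, 0.913) = 0.913 ≤ 1.000.

1.000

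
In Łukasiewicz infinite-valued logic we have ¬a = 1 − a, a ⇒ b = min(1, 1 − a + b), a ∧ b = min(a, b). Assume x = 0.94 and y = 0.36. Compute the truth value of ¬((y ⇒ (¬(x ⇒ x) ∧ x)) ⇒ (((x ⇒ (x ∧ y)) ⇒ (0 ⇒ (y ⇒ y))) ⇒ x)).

x ⇒ x = min(1, 1 − 0.94 + 0.94) = min(1, 1.00) = 1.00
¬(x ⇒ x) = 1 − 1.00 = 0.00
¬(x ⇒ x) ∧ x = min(0.00, 0.94) = 0.00
y ⇒ (¬(x ⇒ x) ∧ x) = min(1, 1 − 0.36 + 0.00) = min(1, 0.64) = 0.64
x ∧ y = min(0.94, 0.36) = 0.36
x ⇒ (x ∧ y) = min(1, 1 − 0.94 + 0.36) = min(1, 0.42) = 0.42
y ⇒ y = min(1, 1 − 0.36 + 0.36) = min(1, 1.00) = 1.00
0 ⇒ (y ⇒ y) = min(1, 1 − 0.00 + 1.00) = min(1, 2.00) = 1.00
(x ⇒ (x ∧ y)) ⇒ (0 ⇒ (y ⇒ y)) = min(1, 1 − 0.42 + 1.00) = min(1, 1.58) = 1.00
((x ⇒ (x ∧ y)) ⇒ (0 ⇒ (y ⇒ y))) ⇒ x = min(1, 1 − 1.00 + 0.94) = min(1, 0.94) = 0.94
(y ⇒ (¬(x ⇒ x) ∧ x)) ⇒ (((x ⇒ (x ∧ y)) ⇒ (0 ⇒ (y ⇒ y))) ⇒ x) = min(1, 1 − 0.64 + 0.94) = min(1, 1.30) = 1.00
¬((y ⇒ (¬(x ⇒ x) ∧ x)) ⇒ (((x ⇒ (x ∧ y)) ⇒ (0 ⇒ (y ⇒ y))) ⇒ x)) = 1 − 1.00 = 0.00

0.00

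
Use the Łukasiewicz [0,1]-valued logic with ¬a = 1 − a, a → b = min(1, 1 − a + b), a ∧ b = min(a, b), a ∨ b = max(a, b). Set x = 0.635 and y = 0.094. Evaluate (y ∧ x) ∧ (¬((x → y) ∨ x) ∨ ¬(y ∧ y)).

y ∧ x = min(0.094, 0.635) = 0.094
x → y = min(1, 1 − 0.635 + 0.094) = min(1, 0.459) = 0.459
(x → y) ∨ x = max(0.459, 0.635) = 0.635
¬((x → y) ∨ x) = 1 − 0.635 = 0.365
y ∧ y = min(0.094, 0.094) = 0.094
¬(y ∧ y) = 1 − 0.094 = 0.906
¬((x → y) ∨ x) ∨ ¬(y ∧ y) = max(0.365, 0.906) = 0.906
(y ∧ x) ∧ (¬((x → y) ∨ x) ∨ ¬(y ∧ y)) = min(0.094, 0.906) = 0.094

0.094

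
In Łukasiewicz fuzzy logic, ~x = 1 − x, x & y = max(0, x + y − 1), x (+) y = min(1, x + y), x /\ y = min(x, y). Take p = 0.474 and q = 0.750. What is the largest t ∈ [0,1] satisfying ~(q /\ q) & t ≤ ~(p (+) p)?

0.802

q /\ q = min(0.750, 0.750) = 0.750
~(q /\ q) = 1 − 0.750 = 0.250
So the left factor is ~(q /\ q) = 0.250.
p (+) p = min(1, 0.474 + 0.474) = min(1, 0.948) = 0.948
~(p (+) p) = 1 − 0.948 = 0.052
So the right-hand bound is ~(p (+) p) = 0.052.
The residuum of the Łukasiewicz t-norm gives the supremum: min(1, 1 − 0.250 + 0.052).
1 − 0.250 + 0.052 = 0.802, so t = min(1, 0.802) = 0.802.
Check: 0.250 & 0.802 = max(0, 0.052) = 0.052 ≤ 0.052.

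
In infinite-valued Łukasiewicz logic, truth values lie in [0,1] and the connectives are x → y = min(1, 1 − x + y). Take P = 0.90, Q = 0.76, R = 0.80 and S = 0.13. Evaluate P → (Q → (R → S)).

R → S = min(1, 1 − 0.80 + 0.13) = min(1, 0.33) = 0.33
Q → (R → S) = min(1, 1 − 0.76 + 0.33) = min(1, 0.57) = 0.57
P → (Q → (R → S)) = min(1, 1 − 0.90 + 0.57) = min(1, 0.67) = 0.67

0.67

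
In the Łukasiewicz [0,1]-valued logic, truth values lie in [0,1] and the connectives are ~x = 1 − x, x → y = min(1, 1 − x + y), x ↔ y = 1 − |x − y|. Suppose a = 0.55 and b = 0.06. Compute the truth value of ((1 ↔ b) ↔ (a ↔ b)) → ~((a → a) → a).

0.90

1 ↔ b = 1 − |1.00 − 0.06| = 1 − 0.94 = 0.06
a ↔ b = 1 − |0.55 − 0.06| = 1 − 0.49 = 0.51
(1 ↔ b) ↔ (a ↔ b) = 1 − |0.06 − 0.51| = 1 − 0.45 = 0.55
a → a = min(1, 1 − 0.55 + 0.55) = min(1, 1.00) = 1.00
(a → a) → a = min(1, 1 − 1.00 + 0.55) = min(1, 0.55) = 0.55
~((a → a) → a) = 1 − 0.55 = 0.45
((1 ↔ b) ↔ (a ↔ b)) → ~((a → a) → a) = min(1, 1 − 0.55 + 0.45) = min(1, 0.90) = 0.90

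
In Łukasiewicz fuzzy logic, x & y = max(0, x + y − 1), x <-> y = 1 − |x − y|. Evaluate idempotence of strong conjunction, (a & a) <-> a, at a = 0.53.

a & a = max(0, 0.53 + 0.53 − 1) = max(0, 0.06) = 0.06
(a & a) <-> a = 1 − |0.06 − 0.53| = 1 − 0.47 = 0.53
(The value 0.53 < 1 shows this instance is not satisfied; fails in Ł∞ since a ⊗ a = max(0, 2a−1) ≠ a in general.)

0.53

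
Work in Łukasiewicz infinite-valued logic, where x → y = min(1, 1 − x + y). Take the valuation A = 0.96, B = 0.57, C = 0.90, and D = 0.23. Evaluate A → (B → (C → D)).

C → D = min(1, 1 − 0.90 + 0.23) = min(1, 0.33) = 0.33
B → (C → D) = min(1, 1 − 0.57 + 0.33) = min(1, 0.76) = 0.76
A → (B → (C → D)) = min(1, 1 − 0.96 + 0.76) = min(1, 0.80) = 0.80

0.80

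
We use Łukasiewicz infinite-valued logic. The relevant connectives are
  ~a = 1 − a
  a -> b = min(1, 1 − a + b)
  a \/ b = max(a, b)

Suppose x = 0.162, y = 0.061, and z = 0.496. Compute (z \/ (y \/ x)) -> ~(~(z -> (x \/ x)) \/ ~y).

0.565

y \/ x = max(0.061, 0.162) = 0.162
z \/ (y \/ x) = max(0.496, 0.162) = 0.496
x \/ x = max(0.162, 0.162) = 0.162
z -> (x \/ x) = min(1, 1 − 0.496 + 0.162) = min(1, 0.666) = 0.666
~(z -> (x \/ x)) = 1 − 0.666 = 0.334
~y = 1 − 0.061 = 0.939
~(z -> (x \/ x)) \/ ~y = max(0.334, 0.939) = 0.939
~(~(z -> (x \/ x)) \/ ~y) = 1 − 0.939 = 0.061
(z \/ (y \/ x)) -> ~(~(z -> (x \/ x)) \/ ~y) = min(1, 1 − 0.496 + 0.061) = min(1, 0.565) = 0.565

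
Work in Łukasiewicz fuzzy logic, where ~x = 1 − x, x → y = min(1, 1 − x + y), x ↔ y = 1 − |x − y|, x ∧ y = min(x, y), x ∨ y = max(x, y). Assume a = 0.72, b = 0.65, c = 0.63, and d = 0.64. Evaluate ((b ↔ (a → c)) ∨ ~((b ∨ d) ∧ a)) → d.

a → c = min(1, 1 − 0.72 + 0.63) = min(1, 0.91) = 0.91
b ↔ (a → c) = 1 − |0.65 − 0.91| = 1 − 0.26 = 0.74
b ∨ d = max(0.65, 0.64) = 0.65
(b ∨ d) ∧ a = min(0.65, 0.72) = 0.65
~((b ∨ d) ∧ a) = 1 − 0.65 = 0.35
(b ↔ (a → c)) ∨ ~((b ∨ d) ∧ a) = max(0.74, 0.35) = 0.74
((b ↔ (a → c)) ∨ ~((b ∨ d) ∧ a)) → d = min(1, 1 − 0.74 + 0.64) = min(1, 0.90) = 0.90

0.90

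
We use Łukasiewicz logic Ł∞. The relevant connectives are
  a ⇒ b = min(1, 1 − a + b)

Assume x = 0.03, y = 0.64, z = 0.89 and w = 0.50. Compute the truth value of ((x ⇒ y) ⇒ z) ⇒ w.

0.61

x ⇒ y = min(1, 1 − 0.03 + 0.64) = min(1, 1.61) = 1.00
(x ⇒ y) ⇒ z = min(1, 1 − 1.00 + 0.89) = min(1, 0.89) = 0.89
((x ⇒ y) ⇒ z) ⇒ w = min(1, 1 − 0.89 + 0.50) = min(1, 0.61) = 0.61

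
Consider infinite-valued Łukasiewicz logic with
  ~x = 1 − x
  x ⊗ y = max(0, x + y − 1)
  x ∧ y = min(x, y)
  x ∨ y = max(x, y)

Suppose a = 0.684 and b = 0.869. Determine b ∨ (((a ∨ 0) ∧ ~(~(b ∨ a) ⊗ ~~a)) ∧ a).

0.869

a ∨ 0 = max(0.684, 0.000) = 0.684
b ∨ a = max(0.869, 0.684) = 0.869
~(b ∨ a) = 1 − 0.869 = 0.131
~a = 1 − 0.684 = 0.316
~~a = 1 − 0.316 = 0.684
~(b ∨ a) ⊗ ~~a = max(0, 0.131 + 0.684 − 1) = max(0, -0.185) = 0.000
~(~(b ∨ a) ⊗ ~~a) = 1 − 0.000 = 1.000
(a ∨ 0) ∧ ~(~(b ∨ a) ⊗ ~~a) = min(0.684, 1.000) = 0.684
((a ∨ 0) ∧ ~(~(b ∨ a) ⊗ ~~a)) ∧ a = min(0.684, 0.684) = 0.684
b ∨ (((a ∨ 0) ∧ ~(~(b ∨ a) ⊗ ~~a)) ∧ a) = max(0.869, 0.684) = 0.869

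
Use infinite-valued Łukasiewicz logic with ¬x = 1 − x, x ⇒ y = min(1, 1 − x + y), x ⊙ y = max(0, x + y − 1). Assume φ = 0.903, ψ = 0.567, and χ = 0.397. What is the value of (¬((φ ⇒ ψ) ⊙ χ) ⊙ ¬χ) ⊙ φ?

φ ⇒ ψ = min(1, 1 − 0.903 + 0.567) = min(1, 0.664) = 0.664
(φ ⇒ ψ) ⊙ χ = max(0, 0.664 + 0.397 − 1) = max(0, 0.061) = 0.061
¬((φ ⇒ ψ) ⊙ χ) = 1 − 0.061 = 0.939
¬χ = 1 − 0.397 = 0.603
¬((φ ⇒ ψ) ⊙ χ) ⊙ ¬χ = max(0, 0.939 + 0.603 − 1) = max(0, 0.542) = 0.542
(¬((φ ⇒ ψ) ⊙ χ) ⊙ ¬χ) ⊙ φ = max(0, 0.542 + 0.903 − 1) = max(0, 0.445) = 0.445

0.445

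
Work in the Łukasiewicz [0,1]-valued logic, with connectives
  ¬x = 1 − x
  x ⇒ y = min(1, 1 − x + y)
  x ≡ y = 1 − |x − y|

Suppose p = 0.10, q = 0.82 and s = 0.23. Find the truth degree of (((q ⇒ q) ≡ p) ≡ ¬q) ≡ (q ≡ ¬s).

0.97

q ⇒ q = min(1, 1 − 0.82 + 0.82) = min(1, 1.00) = 1.00
(q ⇒ q) ≡ p = 1 − |1.00 − 0.10| = 1 − 0.90 = 0.10
¬q = 1 − 0.82 = 0.18
((q ⇒ q) ≡ p) ≡ ¬q = 1 − |0.10 − 0.18| = 1 − 0.08 = 0.92
¬s = 1 − 0.23 = 0.77
q ≡ ¬s = 1 − |0.82 − 0.77| = 1 − 0.05 = 0.95
(((q ⇒ q) ≡ p) ≡ ¬q) ≡ (q ≡ ¬s) = 1 − |0.92 − 0.95| = 1 − 0.03 = 0.97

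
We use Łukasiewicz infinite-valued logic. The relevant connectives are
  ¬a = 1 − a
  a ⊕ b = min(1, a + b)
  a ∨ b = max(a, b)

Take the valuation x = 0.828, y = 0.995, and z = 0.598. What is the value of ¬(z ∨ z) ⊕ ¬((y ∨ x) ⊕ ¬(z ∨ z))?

z ∨ z = max(0.598, 0.598) = 0.598
¬(z ∨ z) = 1 − 0.598 = 0.402
y ∨ x = max(0.995, 0.828) = 0.995
(y ∨ x) ⊕ ¬(z ∨ z) = min(1, 0.995 + 0.402) = min(1, 1.397) = 1.000
¬((y ∨ x) ⊕ ¬(z ∨ z)) = 1 − 1.000 = 0.000
¬(z ∨ z) ⊕ ¬((y ∨ x) ⊕ ¬(z ∨ z)) = min(1, 0.402 + 0.000) = min(1, 0.402) = 0.402

0.402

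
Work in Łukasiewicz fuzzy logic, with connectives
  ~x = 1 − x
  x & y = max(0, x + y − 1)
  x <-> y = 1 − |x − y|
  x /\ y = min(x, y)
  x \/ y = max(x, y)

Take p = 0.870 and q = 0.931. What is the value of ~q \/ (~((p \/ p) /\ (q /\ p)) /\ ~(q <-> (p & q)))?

0.130

~q = 1 − 0.931 = 0.069
p \/ p = max(0.870, 0.870) = 0.870
q /\ p = min(0.931, 0.870) = 0.870
(p \/ p) /\ (q /\ p) = min(0.870, 0.870) = 0.870
~((p \/ p) /\ (q /\ p)) = 1 − 0.870 = 0.130
p & q = max(0, 0.870 + 0.931 − 1) = max(0, 0.801) = 0.801
q <-> (p & q) = 1 − |0.931 − 0.801| = 1 − 0.130 = 0.870
~(q <-> (p & q)) = 1 − 0.870 = 0.130
~((p \/ p) /\ (q /\ p)) /\ ~(q <-> (p & q)) = min(0.130, 0.130) = 0.130
~q \/ (~((p \/ p) /\ (q /\ p)) /\ ~(q <-> (p & q))) = max(0.069, 0.130) = 0.130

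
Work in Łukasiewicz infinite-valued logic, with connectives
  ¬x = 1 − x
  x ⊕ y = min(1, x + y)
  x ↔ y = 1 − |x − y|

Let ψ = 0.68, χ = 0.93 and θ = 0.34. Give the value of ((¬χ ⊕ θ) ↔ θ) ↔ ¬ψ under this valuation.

0.39

¬χ = 1 − 0.93 = 0.07
¬χ ⊕ θ = min(1, 0.07 + 0.34) = min(1, 0.41) = 0.41
(¬χ ⊕ θ) ↔ θ = 1 − |0.41 − 0.34| = 1 − 0.07 = 0.93
¬ψ = 1 − 0.68 = 0.32
((¬χ ⊕ θ) ↔ θ) ↔ ¬ψ = 1 − |0.93 − 0.32| = 1 − 0.61 = 0.39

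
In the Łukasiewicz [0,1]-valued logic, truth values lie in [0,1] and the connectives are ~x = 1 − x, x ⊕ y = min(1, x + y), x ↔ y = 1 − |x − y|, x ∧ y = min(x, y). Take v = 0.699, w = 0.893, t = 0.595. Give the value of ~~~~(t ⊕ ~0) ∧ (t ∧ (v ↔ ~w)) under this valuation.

0.408

~0 = 1 − 0.000 = 1.000
t ⊕ ~0 = min(1, 0.595 + 1.000) = min(1, 1.595) = 1.000
~(t ⊕ ~0) = 1 − 1.000 = 0.000
~~(t ⊕ ~0) = 1 − 0.000 = 1.000
~~~(t ⊕ ~0) = 1 − 1.000 = 0.000
~~~~(t ⊕ ~0) = 1 − 0.000 = 1.000
~w = 1 − 0.893 = 0.107
v ↔ ~w = 1 − |0.699 − 0.107| = 1 − 0.592 = 0.408
t ∧ (v ↔ ~w) = min(0.595, 0.408) = 0.408
~~~~(t ⊕ ~0) ∧ (t ∧ (v ↔ ~w)) = min(1.000, 0.408) = 0.408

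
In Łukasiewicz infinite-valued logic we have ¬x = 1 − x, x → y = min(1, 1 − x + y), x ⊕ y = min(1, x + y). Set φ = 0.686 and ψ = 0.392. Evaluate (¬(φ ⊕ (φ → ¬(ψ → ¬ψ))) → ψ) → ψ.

0.392

¬ψ = 1 − 0.392 = 0.608
ψ → ¬ψ = min(1, 1 − 0.392 + 0.608) = min(1, 1.216) = 1.000
¬(ψ → ¬ψ) = 1 − 1.000 = 0.000
φ → ¬(ψ → ¬ψ) = min(1, 1 − 0.686 + 0.000) = min(1, 0.314) = 0.314
φ ⊕ (φ → ¬(ψ → ¬ψ)) = min(1, 0.686 + 0.314) = min(1, 1.000) = 1.000
¬(φ ⊕ (φ → ¬(ψ → ¬ψ))) = 1 − 1.000 = 0.000
¬(φ ⊕ (φ → ¬(ψ → ¬ψ))) → ψ = min(1, 1 − 0.000 + 0.392) = min(1, 1.392) = 1.000
(¬(φ ⊕ (φ → ¬(ψ → ¬ψ))) → ψ) → ψ = min(1, 1 − 1.000 + 0.392) = min(1, 0.392) = 0.392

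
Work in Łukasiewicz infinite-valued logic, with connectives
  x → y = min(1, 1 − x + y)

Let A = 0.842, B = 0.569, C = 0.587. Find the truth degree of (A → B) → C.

0.860

A → B = min(1, 1 − 0.842 + 0.569) = min(1, 0.727) = 0.727
(A → B) → C = min(1, 1 − 0.727 + 0.587) = min(1, 0.860) = 0.860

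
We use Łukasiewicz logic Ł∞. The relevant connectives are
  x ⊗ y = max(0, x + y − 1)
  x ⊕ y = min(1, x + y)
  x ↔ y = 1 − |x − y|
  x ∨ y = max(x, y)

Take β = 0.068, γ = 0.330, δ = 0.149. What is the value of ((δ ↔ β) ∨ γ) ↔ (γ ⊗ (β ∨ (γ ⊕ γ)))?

0.081

δ ↔ β = 1 − |0.149 − 0.068| = 1 − 0.081 = 0.919
(δ ↔ β) ∨ γ = max(0.919, 0.330) = 0.919
γ ⊕ γ = min(1, 0.330 + 0.330) = min(1, 0.660) = 0.660
β ∨ (γ ⊕ γ) = max(0.068, 0.660) = 0.660
γ ⊗ (β ∨ (γ ⊕ γ)) = max(0, 0.330 + 0.660 − 1) = max(0, -0.010) = 0.000
((δ ↔ β) ∨ γ) ↔ (γ ⊗ (β ∨ (γ ⊕ γ))) = 1 − |0.919 − 0.000| = 1 − 0.919 = 0.081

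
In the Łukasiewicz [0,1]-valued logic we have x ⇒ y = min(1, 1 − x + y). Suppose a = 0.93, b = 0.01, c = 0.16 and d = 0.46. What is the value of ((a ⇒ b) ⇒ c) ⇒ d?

a ⇒ b = min(1, 1 − 0.93 + 0.01) = min(1, 0.08) = 0.08
(a ⇒ b) ⇒ c = min(1, 1 − 0.08 + 0.16) = min(1, 1.08) = 1.00
((a ⇒ b) ⇒ c) ⇒ d = min(1, 1 − 1.00 + 0.46) = min(1, 0.46) = 0.46

0.46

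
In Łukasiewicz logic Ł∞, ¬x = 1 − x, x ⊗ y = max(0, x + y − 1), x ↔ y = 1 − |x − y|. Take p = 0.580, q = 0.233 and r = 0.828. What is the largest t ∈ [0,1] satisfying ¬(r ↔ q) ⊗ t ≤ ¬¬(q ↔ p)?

r ↔ q = 1 − |0.828 − 0.233| = 1 − 0.595 = 0.405
¬(r ↔ q) = 1 − 0.405 = 0.595
So the left factor is ¬(r ↔ q) = 0.595.
q ↔ p = 1 − |0.233 − 0.580| = 1 − 0.347 = 0.653
¬(q ↔ p) = 1 − 0.653 = 0.347
¬¬(q ↔ p) = 1 − 0.347 = 0.653
So the right-hand bound is ¬¬(q ↔ p) = 0.653.
The residuum of the Łukasiewicz t-norm gives the supremum: min(1, 1 − 0.595 + 0.653).
1 − 0.595 + 0.653 = 1.058, so t = min(1, 1.058) = 1.000.
Check: 0.595 ⊗ 1.000 = max(0, 0.595) = 0.595 ≤ 0.653.

1.000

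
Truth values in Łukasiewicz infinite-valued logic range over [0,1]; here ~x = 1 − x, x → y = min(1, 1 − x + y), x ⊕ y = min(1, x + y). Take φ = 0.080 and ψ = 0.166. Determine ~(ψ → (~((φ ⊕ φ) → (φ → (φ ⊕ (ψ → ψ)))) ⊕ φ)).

0.086

φ ⊕ φ = min(1, 0.080 + 0.080) = min(1, 0.160) = 0.160
ψ → ψ = min(1, 1 − 0.166 + 0.166) = min(1, 1.000) = 1.000
φ ⊕ (ψ → ψ) = min(1, 0.080 + 1.000) = min(1, 1.080) = 1.000
φ → (φ ⊕ (ψ → ψ)) = min(1, 1 − 0.080 + 1.000) = min(1, 1.920) = 1.000
(φ ⊕ φ) → (φ → (φ ⊕ (ψ → ψ))) = min(1, 1 − 0.160 + 1.000) = min(1, 1.840) = 1.000
~((φ ⊕ φ) → (φ → (φ ⊕ (ψ → ψ)))) = 1 − 1.000 = 0.000
~((φ ⊕ φ) → (φ → (φ ⊕ (ψ → ψ)))) ⊕ φ = min(1, 0.000 + 0.080) = min(1, 0.080) = 0.080
ψ → (~((φ ⊕ φ) → (φ → (φ ⊕ (ψ → ψ)))) ⊕ φ) = min(1, 1 − 0.166 + 0.080) = min(1, 0.914) = 0.914
~(ψ → (~((φ ⊕ φ) → (φ → (φ ⊕ (ψ → ψ)))) ⊕ φ)) = 1 − 0.914 = 0.086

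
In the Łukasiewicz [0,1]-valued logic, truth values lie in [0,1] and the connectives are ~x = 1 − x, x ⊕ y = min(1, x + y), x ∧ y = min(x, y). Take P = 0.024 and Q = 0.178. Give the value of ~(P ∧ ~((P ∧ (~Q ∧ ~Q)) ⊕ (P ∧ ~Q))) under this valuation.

~Q = 1 − 0.178 = 0.822
~Q ∧ ~Q = min(0.822, 0.822) = 0.822
P ∧ (~Q ∧ ~Q) = min(0.024, 0.822) = 0.024
P ∧ ~Q = min(0.024, 0.822) = 0.024
(P ∧ (~Q ∧ ~Q)) ⊕ (P ∧ ~Q) = min(1, 0.024 + 0.024) = min(1, 0.048) = 0.048
~((P ∧ (~Q ∧ ~Q)) ⊕ (P ∧ ~Q)) = 1 − 0.048 = 0.952
P ∧ ~((P ∧ (~Q ∧ ~Q)) ⊕ (P ∧ ~Q)) = min(0.024, 0.952) = 0.024
~(P ∧ ~((P ∧ (~Q ∧ ~Q)) ⊕ (P ∧ ~Q))) = 1 − 0.024 = 0.976

0.976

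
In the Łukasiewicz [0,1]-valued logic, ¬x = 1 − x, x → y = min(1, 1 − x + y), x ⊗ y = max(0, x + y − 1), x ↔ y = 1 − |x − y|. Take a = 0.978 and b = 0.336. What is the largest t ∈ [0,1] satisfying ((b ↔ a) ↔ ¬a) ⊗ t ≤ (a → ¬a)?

b ↔ a = 1 − |0.336 − 0.978| = 1 − 0.642 = 0.358
¬a = 1 − 0.978 = 0.022
(b ↔ a) ↔ ¬a = 1 − |0.358 − 0.022| = 1 − 0.336 = 0.664
So the left factor is (b ↔ a) ↔ ¬a = 0.664.
a → ¬a = min(1, 1 − 0.978 + 0.022) = min(1, 0.044) = 0.044
So the right-hand bound is a → ¬a = 0.044.
The residuum of the Łukasiewicz t-norm gives the supremum: min(1, 1 − 0.664 + 0.044).
1 − 0.664 + 0.044 = 0.380, so t = min(1, 0.380) = 0.380.
Check: 0.664 ⊗ 0.380 = max(0, 0.044) = 0.044 ≤ 0.044.

0.380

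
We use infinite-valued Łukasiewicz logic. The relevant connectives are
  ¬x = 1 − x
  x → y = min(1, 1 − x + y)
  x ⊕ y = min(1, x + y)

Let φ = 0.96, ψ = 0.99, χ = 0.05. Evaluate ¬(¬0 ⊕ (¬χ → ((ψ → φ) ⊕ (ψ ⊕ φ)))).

¬0 = 1 − 0.00 = 1.00
¬χ = 1 − 0.05 = 0.95
ψ → φ = min(1, 1 − 0.99 + 0.96) = min(1, 0.97) = 0.97
ψ ⊕ φ = min(1, 0.99 + 0.96) = min(1, 1.95) = 1.00
(ψ → φ) ⊕ (ψ ⊕ φ) = min(1, 0.97 + 1.00) = min(1, 1.97) = 1.00
¬χ → ((ψ → φ) ⊕ (ψ ⊕ φ)) = min(1, 1 − 0.95 + 1.00) = min(1, 1.05) = 1.00
¬0 ⊕ (¬χ → ((ψ → φ) ⊕ (ψ ⊕ φ))) = min(1, 1.00 + 1.00) = min(1, 2.00) = 1.00
¬(¬0 ⊕ (¬χ → ((ψ → φ) ⊕ (ψ ⊕ φ)))) = 1 − 1.00 = 0.00

0.00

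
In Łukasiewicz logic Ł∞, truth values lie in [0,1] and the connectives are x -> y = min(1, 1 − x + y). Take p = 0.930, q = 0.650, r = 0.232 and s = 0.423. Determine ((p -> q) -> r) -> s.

p -> q = min(1, 1 − 0.930 + 0.650) = min(1, 0.720) = 0.720
(p -> q) -> r = min(1, 1 − 0.720 + 0.232) = min(1, 0.512) = 0.512
((p -> q) -> r) -> s = min(1, 1 − 0.512 + 0.423) = min(1, 0.911) = 0.911

0.911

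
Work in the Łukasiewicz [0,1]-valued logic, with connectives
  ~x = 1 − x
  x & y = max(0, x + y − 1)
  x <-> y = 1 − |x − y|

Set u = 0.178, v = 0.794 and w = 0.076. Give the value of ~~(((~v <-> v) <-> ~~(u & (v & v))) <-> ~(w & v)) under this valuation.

~v = 1 − 0.794 = 0.206
~v <-> v = 1 − |0.206 − 0.794| = 1 − 0.588 = 0.412
v & v = max(0, 0.794 + 0.794 − 1) = max(0, 0.588) = 0.588
u & (v & v) = max(0, 0.178 + 0.588 − 1) = max(0, -0.234) = 0.000
~(u & (v & v)) = 1 − 0.000 = 1.000
~~(u & (v & v)) = 1 − 1.000 = 0.000
(~v <-> v) <-> ~~(u & (v & v)) = 1 − |0.412 − 0.000| = 1 − 0.412 = 0.588
w & v = max(0, 0.076 + 0.794 − 1) = max(0, -0.130) = 0.000
~(w & v) = 1 − 0.000 = 1.000
((~v <-> v) <-> ~~(u & (v & v))) <-> ~(w & v) = 1 − |0.588 − 1.000| = 1 − 0.412 = 0.588
~(((~v <-> v) <-> ~~(u & (v & v))) <-> ~(w & v)) = 1 − 0.588 = 0.412
~~(((~v <-> v) <-> ~~(u & (v & v))) <-> ~(w & v)) = 1 − 0.412 = 0.588

0.588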